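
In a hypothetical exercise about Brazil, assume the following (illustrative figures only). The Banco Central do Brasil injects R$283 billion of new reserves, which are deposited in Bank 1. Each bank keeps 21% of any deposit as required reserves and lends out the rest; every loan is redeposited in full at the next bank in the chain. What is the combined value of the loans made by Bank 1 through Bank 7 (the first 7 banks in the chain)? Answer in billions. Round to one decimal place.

R$860.2 billion

Bank i lends (1 − rr)^i of the original deposit: Bank 1 lends 283·0.7900 = 223.5700, Bank 2 lends 283·0.7900² = 176.6203, and so on.
Summing a geometric series: total = 283·[0.7900·(1 − 0.7900^7) / (1 − 0.7900)] ≈ 860.1706 billion.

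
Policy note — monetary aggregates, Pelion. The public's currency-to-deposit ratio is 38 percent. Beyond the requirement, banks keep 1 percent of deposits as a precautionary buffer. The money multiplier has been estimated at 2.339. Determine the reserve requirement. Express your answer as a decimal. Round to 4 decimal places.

0.2000

Using m = 2.339. Since m = (1 + c)/(c + rr + e), the denominator satisfies c + rr + e = (1 + c)/m = (1 + 0.38) / 2.339 ≈ 0.589996.
With c = 0.38 and e = 0.01, the reserve requirement is 0.589996 − 0.38 − 0.01 = 0.199996.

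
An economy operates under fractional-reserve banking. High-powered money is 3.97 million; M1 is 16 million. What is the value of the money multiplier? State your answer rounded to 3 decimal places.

4.030

The money multiplier is m = M / MB = 16 / 3.97 ≈ 4.03023.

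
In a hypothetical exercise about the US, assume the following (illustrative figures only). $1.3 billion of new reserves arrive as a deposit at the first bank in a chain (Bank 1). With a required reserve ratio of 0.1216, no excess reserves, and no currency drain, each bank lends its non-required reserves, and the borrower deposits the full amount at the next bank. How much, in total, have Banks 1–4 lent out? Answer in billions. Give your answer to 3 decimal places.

$3.800 billion

Bank i lends (1 − rr)^i of the original deposit: Bank 1 lends 1.3·0.8784 ≈ 1.1419, Bank 2 lends 1.3·0.8784² ≈ 1.0031, and so on.
Summing a geometric series: total = 1.3·[0.8784·(1 − 0.8784^4) / (1 − 0.8784)] ≈ 3.8000 billion.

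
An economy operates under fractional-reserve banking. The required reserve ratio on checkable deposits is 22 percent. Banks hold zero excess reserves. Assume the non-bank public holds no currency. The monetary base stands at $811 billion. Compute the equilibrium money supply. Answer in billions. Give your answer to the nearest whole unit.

$3686 billion

With no currency drain or excess reserves, the money multiplier is m = 1/rr = 1/0.22 ≈ 4.5455.
Money supply M = m × MB = 4.5455 × 811 = 3686.4005 billion.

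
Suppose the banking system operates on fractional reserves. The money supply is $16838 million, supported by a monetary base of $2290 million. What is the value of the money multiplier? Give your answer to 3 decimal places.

7.353

The money multiplier is m = M / MB = 16838 / 2290 ≈ 7.35284.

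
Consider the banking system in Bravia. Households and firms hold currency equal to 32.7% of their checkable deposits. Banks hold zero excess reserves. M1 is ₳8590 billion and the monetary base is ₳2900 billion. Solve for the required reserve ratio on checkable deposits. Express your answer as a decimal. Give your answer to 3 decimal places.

Using m = M/MB = 8590/2900 ≈ 2.962069. Since m = (1 + c)/(c + rr + e), the denominator satisfies c + rr + e = (1 + c)/m = (1 + 0.327) / 2.962069 ≈ 0.447998.
With c = 0.327 and e = 0, the required reserve ratio on checkable deposits is 0.447998 − 0.327 − 0 = 0.120998.

0.121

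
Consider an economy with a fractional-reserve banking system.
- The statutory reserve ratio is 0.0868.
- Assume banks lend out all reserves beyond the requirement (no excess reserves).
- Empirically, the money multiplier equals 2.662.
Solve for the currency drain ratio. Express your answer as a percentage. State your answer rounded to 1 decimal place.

Using m = 2.662. From m = (1 + c)/(c + rr + e), rearranging gives 1 + c = m·(c + rr + e), so c·(1 − m) = m·(rr + e) − 1.
Hence c = [m·(rr + e) − 1]/(1 − m) = [2.662 × (0.0868 + 0) − 1] / (1 − 2.662) ≈ 0.462658.

46.3%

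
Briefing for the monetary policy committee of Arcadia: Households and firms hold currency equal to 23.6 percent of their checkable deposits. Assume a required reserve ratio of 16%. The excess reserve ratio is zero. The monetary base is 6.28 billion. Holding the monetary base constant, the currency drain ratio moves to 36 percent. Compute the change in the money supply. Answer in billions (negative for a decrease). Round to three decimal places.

Initially m₁ = (1 + 0.236) / (0.16 + 0.236) ≈ 3.12121, so M₁ = 3.12121 × 6.28 ≈ 19.6012 billion.
After the change m₂ = (1 + 0.36) / (0.16 + 0.36) ≈ 2.61538, so M₂ = 2.61538 × 6.28 ≈ 16.4246 billion.
ΔM = M₂ − M₁ = 16.4246 − 19.6012 = -3.1766 billion.

-3.177 billion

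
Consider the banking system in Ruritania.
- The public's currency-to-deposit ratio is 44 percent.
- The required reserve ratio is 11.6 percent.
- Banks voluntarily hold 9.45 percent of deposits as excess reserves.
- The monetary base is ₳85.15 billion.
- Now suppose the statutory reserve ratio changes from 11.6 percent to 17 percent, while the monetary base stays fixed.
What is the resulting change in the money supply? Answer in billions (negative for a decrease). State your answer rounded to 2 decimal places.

Initially m₁ = (1 + 0.44) / (0.116 + 0.0945 + 0.44) ≈ 2.21368, so M₁ = 2.21368 × 85.15 ≈ 188.4949 billion.
After the change m₂ = (1 + 0.44) / (0.17 + 0.0945 + 0.44) ≈ 2.04400, so M₂ = 2.04400 × 85.15 = 174.0466 billion.
ΔM = M₂ − M₁ = 174.0466 − 188.4949 = -14.4483 billion.

-14.45 billion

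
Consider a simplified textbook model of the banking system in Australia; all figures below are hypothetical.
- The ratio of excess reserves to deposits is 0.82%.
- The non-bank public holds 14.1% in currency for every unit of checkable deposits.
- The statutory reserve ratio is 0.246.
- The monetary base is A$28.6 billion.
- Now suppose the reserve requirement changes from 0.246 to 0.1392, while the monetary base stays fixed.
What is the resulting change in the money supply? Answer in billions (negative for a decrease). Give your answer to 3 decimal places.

A$30.578 billion

Initially m₁ = (1 + 0.141) / (0.246 + 0.0082 + 0.141) ≈ 2.887146, so M₁ = 2.887146 × 28.6 ≈ 82.5724 billion.
After the change m₂ = (1 + 0.141) / (0.1392 + 0.0082 + 0.141) ≈ 3.956311, so M₂ = 3.956311 × 28.6 ≈ 113.1505 billion.
ΔM = M₂ − M₁ = 113.1505 − 82.5724 = 30.5781 billion.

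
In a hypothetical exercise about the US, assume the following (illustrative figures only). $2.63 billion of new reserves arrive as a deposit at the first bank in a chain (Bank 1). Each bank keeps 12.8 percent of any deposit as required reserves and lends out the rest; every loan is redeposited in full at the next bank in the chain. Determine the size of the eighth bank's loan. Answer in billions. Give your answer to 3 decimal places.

Each bank lends a fraction (1 − rr) = 0.8720 of the deposit it receives, so Bank 8 receives 2.63·0.8720^7 and lends 2.63·0.8720^8 ≈ 0.8792 billion.

$0.879 billion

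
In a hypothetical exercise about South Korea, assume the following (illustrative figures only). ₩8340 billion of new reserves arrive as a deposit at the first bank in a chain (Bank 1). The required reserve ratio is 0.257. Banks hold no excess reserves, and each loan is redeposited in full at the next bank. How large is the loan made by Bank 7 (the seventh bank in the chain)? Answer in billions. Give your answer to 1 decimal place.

₩1042.5 billion

Each bank lends a fraction (1 − rr) = 0.7430 of the deposit it receives, so Bank 7 receives 8340·0.7430^6 and lends 8340·0.7430^7 ≈ 1042.5280 billion.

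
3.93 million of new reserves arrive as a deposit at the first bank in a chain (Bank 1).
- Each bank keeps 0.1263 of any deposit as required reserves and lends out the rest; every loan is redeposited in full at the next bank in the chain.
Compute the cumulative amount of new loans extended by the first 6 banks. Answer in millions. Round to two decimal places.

15.09 million

Bank i lends (1 − rr)^i of the original deposit: Bank 1 lends 3.93·0.8737 ≈ 3.4336, Bank 2 lends 3.93·0.8737² ≈ 3.0000, and so on.
Summing a geometric series: total = 3.93·[0.8737·(1 − 0.8737^6) / (1 − 0.8737)] ≈ 15.0936 million.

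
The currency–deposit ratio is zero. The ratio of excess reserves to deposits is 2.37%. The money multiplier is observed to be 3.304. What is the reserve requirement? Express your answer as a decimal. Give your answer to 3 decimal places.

Using m = 3.304. Since m = (1 + c)/(c + rr + e), the denominator satisfies c + rr + e = (1 + c)/m = (1 + 0) / 3.304 ≈ 0.302663.
With c = 0 and e = 0.0237, the reserve requirement is 0.302663 − 0 − 0.0237 = 0.278963.

0.279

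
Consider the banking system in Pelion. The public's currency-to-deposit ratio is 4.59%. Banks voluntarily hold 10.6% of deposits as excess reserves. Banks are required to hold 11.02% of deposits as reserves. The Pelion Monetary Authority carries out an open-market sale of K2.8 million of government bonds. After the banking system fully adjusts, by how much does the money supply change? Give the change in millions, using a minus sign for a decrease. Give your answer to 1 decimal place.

-11.2 million

The money multiplier is m = (1 + c) / (rr + e + c) = (1 + 0.0459) / (0.1102 + 0.106 + 0.0459) ≈ 3.9905.
The sale removes 2.8 million of base, so ΔM = m × ΔMB = 3.9905 × (−2.8) = -11.1734 million.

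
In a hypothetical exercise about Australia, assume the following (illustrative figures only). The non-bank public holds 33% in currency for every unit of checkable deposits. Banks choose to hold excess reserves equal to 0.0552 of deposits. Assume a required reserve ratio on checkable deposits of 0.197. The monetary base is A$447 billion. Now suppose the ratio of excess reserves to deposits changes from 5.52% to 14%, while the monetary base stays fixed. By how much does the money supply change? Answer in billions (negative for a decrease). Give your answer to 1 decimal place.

-129.8 billion

Initially m₁ = (1 + 0.33) / (0.197 + 0.0552 + 0.33) ≈ 2.28444, so M₁ = 2.28444 × 447 ≈ 1021.1447 billion.
After the change m₂ = (1 + 0.33) / (0.197 + 0.14 + 0.33) ≈ 1.99400, so M₂ = 1.99400 × 447 = 891.318 billion.
ΔM = M₂ − M₁ = 891.318 − 1021.1447 = -129.8267 billion.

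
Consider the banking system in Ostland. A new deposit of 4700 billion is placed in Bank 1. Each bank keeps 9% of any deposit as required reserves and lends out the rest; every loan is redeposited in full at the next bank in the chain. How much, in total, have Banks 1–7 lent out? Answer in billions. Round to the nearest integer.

22965 billion

Bank i lends (1 − rr)^i of the original deposit: Bank 1 lends 4700·0.9100 = 4277.0000, Bank 2 lends 4700·0.9100² = 3892.0700, and so on.
Summing a geometric series: total = 4700·[0.9100·(1 − 0.9100^7) / (1 − 0.9100)] ≈ 22964.5902 billion.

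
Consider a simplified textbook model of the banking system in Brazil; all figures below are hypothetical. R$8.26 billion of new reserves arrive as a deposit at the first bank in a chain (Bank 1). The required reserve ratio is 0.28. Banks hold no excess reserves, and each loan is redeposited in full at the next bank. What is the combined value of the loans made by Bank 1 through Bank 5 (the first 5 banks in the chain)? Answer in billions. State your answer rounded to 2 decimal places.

R$17.13 billion

Bank i lends (1 − rr)^i of the original deposit: Bank 1 lends 8.26·0.7200 = 5.9472, Bank 2 lends 8.26·0.7200² ≈ 4.2820, and so on.
Summing a geometric series: total = 8.26·[0.7200·(1 − 0.7200^5) / (1 − 0.7200)] ≈ 17.1302 billion.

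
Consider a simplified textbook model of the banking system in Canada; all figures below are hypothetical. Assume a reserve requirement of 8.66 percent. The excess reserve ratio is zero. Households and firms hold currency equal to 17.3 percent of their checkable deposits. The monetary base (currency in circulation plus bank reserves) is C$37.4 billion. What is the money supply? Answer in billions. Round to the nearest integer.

The money multiplier is m = (1 + c) / (rr + c) = (1 + 0.173) / (0.0866 + 0.173) ≈ 4.5185.
So M = m × MB = 4.5185 × 37.4 = 168.9919 billion.

C$169 billion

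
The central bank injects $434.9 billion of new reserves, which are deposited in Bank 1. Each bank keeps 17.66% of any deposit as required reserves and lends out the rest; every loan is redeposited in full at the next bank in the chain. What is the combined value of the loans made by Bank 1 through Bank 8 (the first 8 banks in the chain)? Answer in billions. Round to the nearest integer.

$1599 billion

Bank i lends (1 − rr)^i of the original deposit: Bank 1 lends 434.9·0.8234 ≈ 358.0967, Bank 2 lends 434.9·0.8234² ≈ 294.8568, and so on.
Summing a geometric series: total = 434.9·[0.8234·(1 − 0.8234^8) / (1 − 0.8234)] ≈ 1599.2810 billion.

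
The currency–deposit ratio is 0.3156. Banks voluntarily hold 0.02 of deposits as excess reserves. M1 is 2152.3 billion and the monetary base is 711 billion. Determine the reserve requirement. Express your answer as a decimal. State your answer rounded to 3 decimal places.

0.099

Using m = M/MB = 2152.3/711 ≈ 3.027145. Since m = (1 + c)/(c + rr + e), the denominator satisfies c + rr + e = (1 + c)/m = (1 + 0.3156) / 3.027145 ≈ 0.434601.
With c = 0.3156 and e = 0.02, the reserve requirement is 0.434601 − 0.3156 − 0.02 = 0.099001.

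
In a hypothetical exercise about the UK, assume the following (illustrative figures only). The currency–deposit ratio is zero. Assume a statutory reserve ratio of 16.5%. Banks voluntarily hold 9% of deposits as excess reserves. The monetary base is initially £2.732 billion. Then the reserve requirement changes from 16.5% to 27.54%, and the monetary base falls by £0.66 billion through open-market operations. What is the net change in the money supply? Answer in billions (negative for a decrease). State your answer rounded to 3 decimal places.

Before: m₁ = 1 / (0.165 + 0.09) ≈ 3.92157, MB₁ = 2.732, so M₁ = 3.92157 × 2.732 ≈ 10.7137 billion.
After: m₂ = 1 / (0.2754 + 0.09) ≈ 2.73673, MB₂ = 2.732 − 0.66 = 2.072, so M₂ = 2.73673 × 2.072 ≈ 5.6705 billion.
ΔM = M₂ − M₁ = 5.6705 − 10.7137 = -5.0432 billion.

-5.043 billion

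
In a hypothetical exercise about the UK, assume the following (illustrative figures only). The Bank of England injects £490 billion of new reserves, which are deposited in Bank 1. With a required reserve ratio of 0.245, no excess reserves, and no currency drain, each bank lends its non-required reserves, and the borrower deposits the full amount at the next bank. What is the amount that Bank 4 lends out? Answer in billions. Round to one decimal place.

Each bank lends a fraction (1 − rr) = 0.7550 of the deposit it receives, so Bank 4 receives 490·0.7550^3 and lends 490·0.7550^4 ≈ 159.2150 billion.

£159.2 billion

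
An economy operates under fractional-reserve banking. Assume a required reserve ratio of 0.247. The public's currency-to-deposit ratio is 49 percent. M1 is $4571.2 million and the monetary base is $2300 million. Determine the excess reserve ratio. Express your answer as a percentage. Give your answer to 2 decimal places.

1.27%

Using m = M/MB = 4571.2/2300 ≈ 1.987478. Since m = (1 + c)/(c + rr + e), the denominator satisfies c + rr + e = (1 + c)/m = (1 + 0.49) / 1.987478 ≈ 0.749694.
With c = 0.49 and rr = 0.247, the excess reserve ratio is 0.749694 − 0.49 − 0.247 = 0.012694.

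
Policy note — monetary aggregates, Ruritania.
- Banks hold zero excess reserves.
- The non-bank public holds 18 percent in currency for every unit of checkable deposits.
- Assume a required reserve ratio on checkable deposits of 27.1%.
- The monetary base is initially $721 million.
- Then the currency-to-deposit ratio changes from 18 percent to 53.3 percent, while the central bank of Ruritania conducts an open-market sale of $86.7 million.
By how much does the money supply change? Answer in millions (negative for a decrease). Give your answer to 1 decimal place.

Before: m₁ = (1 + 0.18) / (0.271 + 0.18) ≈ 2.61641, MB₁ = 721, so M₁ = 2.61641 × 721 ≈ 1886.4316 million.
After: m₂ = (1 + 0.533) / (0.271 + 0.533) ≈ 1.90672, MB₂ = 721 − 86.7 = 634.3, so M₂ = 1.90672 × 634.3 ≈ 1209.4325 million.
ΔM = M₂ − M₁ = 1209.4325 − 1886.4316 = -676.9991 million.

-677.0 million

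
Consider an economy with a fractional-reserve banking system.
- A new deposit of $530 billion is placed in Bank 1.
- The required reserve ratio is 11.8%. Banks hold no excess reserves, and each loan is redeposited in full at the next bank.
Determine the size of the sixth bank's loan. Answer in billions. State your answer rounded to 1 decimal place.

Each bank lends a fraction (1 − rr) = 0.8820 of the deposit it receives, so Bank 6 receives 530·0.8820^5 and lends 530·0.8820^6 ≈ 249.5097 billion.

$249.5 billion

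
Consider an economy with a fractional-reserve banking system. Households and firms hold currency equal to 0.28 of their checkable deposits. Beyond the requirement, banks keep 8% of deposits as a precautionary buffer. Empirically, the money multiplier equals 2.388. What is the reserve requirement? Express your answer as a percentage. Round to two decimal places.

17.60%

Using m = 2.388. Since m = (1 + c)/(c + rr + e), the denominator satisfies c + rr + e = (1 + c)/m = (1 + 0.28) / 2.388 ≈ 0.536013.
With c = 0.28 and e = 0.08, the reserve requirement is 0.536013 − 0.28 − 0.08 = 0.176013.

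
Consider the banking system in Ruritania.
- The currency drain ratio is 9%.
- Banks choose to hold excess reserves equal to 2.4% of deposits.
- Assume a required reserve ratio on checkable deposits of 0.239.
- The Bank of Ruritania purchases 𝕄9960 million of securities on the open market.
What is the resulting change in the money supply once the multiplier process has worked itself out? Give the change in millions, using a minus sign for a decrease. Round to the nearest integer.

The money multiplier is m = (1 + c) / (rr + e + c) = (1 + 0.09) / (0.239 + 0.024 + 0.09) ≈ 3.08782.
The purchase adds 9960 million of base, so ΔM = m × ΔMB = 3.08782 × (+9960) = 30754.6872 million.

𝕄30755 million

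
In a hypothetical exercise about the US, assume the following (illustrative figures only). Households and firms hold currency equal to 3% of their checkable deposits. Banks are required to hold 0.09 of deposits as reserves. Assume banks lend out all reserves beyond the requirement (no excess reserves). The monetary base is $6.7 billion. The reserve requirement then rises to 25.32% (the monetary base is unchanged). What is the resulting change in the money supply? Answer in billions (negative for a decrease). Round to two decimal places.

Initially m₁ = (1 + 0.03) / (0.09 + 0.03) ≈ 8.5833, so M₁ = 8.5833 × 6.7 ≈ 57.5081 billion.
After the change m₂ = (1 + 0.03) / (0.2532 + 0.03) ≈ 3.6370, so M₂ = 3.6370 × 6.7 = 24.3679 billion.
ΔM = M₂ − M₁ = 24.3679 − 57.5081 = -33.1402 billion.

-33.14 billion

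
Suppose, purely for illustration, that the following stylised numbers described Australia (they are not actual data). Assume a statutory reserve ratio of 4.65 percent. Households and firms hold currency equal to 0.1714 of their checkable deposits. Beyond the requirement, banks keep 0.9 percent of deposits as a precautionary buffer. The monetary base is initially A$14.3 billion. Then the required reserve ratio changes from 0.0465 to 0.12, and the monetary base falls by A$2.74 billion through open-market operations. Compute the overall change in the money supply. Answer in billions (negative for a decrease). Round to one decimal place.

-28.7 billion

Before: m₁ = (1 + 0.1714) / (0.0465 + 0.009 + 0.1714) ≈ 5.1626, MB₁ = 14.3, so M₁ = 5.1626 × 14.3 ≈ 73.8252 billion.
After: m₂ = (1 + 0.1714) / (0.12 + 0.009 + 0.1714) ≈ 3.8995, MB₂ = 14.3 − 2.74 = 11.56, so M₂ = 3.8995 × 11.56 ≈ 45.0782 billion.
ΔM = M₂ − M₁ = 45.0782 − 73.8252 = -28.747 billion.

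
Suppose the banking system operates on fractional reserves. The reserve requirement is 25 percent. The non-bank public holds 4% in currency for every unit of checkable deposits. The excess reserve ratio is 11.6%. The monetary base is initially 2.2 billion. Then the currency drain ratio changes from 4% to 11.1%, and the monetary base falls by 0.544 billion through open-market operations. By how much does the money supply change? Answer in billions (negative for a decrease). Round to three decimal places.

Before: m₁ = (1 + 0.04) / (0.25 + 0.116 + 0.04) ≈ 2.56158, MB₁ = 2.2, so M₁ = 2.56158 × 2.2 ≈ 5.6355 billion.
After: m₂ = (1 + 0.111) / (0.25 + 0.116 + 0.111) ≈ 2.32914, MB₂ = 2.2 − 0.544 = 1.656, so M₂ = 2.32914 × 1.656 ≈ 3.8571 billion.
ΔM = M₂ − M₁ = 3.8571 − 5.6355 = -1.7784 billion.

-1.778 billion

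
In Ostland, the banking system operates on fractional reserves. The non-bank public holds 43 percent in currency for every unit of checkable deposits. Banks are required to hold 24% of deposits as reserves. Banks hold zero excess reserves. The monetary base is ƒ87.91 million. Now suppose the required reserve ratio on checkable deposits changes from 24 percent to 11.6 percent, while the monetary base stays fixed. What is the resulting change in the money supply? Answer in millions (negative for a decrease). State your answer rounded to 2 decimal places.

Initially m₁ = (1 + 0.43) / (0.24 + 0.43) ≈ 2.13433, so M₁ = 2.13433 × 87.91 ≈ 187.629 million.
After the change m₂ = (1 + 0.43) / (0.116 + 0.43) ≈ 2.61905, so M₂ = 2.61905 × 87.91 ≈ 230.2407 million.
ΔM = M₂ − M₁ = 230.2407 − 187.629 = 42.6117 million.

ƒ42.61 million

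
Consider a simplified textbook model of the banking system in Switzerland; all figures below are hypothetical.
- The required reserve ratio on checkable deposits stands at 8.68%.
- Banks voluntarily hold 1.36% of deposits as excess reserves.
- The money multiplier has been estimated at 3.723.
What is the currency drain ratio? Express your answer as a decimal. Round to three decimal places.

Using m = 3.723. From m = (1 + c)/(c + rr + e), rearranging gives 1 + c = m·(c + rr + e), so c·(1 − m) = m·(rr + e) − 1.
Hence c = [m·(rr + e) − 1]/(1 − m) = [3.723 × (0.0868 + 0.0136) − 1] / (1 − 3.723) ≈ 0.229971.

0.230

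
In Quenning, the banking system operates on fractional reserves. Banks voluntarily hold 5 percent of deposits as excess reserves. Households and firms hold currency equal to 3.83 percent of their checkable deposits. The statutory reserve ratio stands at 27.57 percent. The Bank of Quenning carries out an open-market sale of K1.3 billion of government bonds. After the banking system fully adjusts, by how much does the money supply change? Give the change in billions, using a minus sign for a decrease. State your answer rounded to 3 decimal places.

The money multiplier is m = (1 + c) / (rr + e + c) = (1 + 0.0383) / (0.2757 + 0.05 + 0.0383) ≈ 2.85247.
The sale removes 1.3 billion of base, so ΔM = m × ΔMB = 2.85247 × (−1.3) ≈ -3.7082 billion.

-3.708 billion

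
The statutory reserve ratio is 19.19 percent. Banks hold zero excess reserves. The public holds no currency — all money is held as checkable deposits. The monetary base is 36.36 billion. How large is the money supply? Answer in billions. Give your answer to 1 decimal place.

With no currency drain or excess reserves, the money multiplier is m = 1/rr = 1/0.1919 ≈ 5.2110.
Money supply M = m × MB = 5.2110 × 36.36 ≈ 189.472 billion.

189.5 billion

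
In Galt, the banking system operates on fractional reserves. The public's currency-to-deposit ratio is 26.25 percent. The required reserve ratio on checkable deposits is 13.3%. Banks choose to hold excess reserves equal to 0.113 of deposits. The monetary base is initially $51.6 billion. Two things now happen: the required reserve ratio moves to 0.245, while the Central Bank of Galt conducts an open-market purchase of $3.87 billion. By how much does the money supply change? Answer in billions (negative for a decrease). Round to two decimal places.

-15.25 billion

Before: m₁ = (1 + 0.2625) / (0.133 + 0.113 + 0.2625) ≈ 2.48279, MB₁ = 51.6, so M₁ = 2.48279 × 51.6 ≈ 128.112 billion.
After: m₂ = (1 + 0.2625) / (0.245 + 0.113 + 0.2625) ≈ 2.03465, MB₂ = 51.6 + 3.87 = 55.47, so M₂ = 2.03465 × 55.47 ≈ 112.862 billion.
ΔM = M₂ − M₁ = 112.862 − 128.112 = -15.25 billion.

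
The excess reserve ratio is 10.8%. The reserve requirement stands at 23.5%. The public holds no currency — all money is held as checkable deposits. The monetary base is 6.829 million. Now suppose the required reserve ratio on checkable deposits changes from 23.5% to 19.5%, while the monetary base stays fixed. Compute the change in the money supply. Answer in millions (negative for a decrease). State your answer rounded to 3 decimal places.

2.628 million

Initially m₁ = 1 / (0.235 + 0.108) ≈ 2.91545, so M₁ = 2.91545 × 6.829 ≈ 19.9096 million.
After the change m₂ = 1 / (0.195 + 0.108) ≈ 3.30033, so M₂ = 3.30033 × 6.829 ≈ 22.538 million.
ΔM = M₂ − M₁ = 22.538 − 19.9096 = 2.6284 million.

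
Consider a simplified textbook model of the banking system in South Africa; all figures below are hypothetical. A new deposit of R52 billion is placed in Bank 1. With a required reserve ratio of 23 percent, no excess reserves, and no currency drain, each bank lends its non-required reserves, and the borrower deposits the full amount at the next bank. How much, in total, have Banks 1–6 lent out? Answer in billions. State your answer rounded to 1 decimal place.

R137.8 billion

Bank i lends (1 − rr)^i of the original deposit: Bank 1 lends 52·0.7700 = 40.0400, Bank 2 lends 52·0.7700² = 30.8308, and so on.
Summing a geometric series: total = 52·[0.7700·(1 − 0.7700^6) / (1 − 0.7700)] ≈ 137.8033 billion.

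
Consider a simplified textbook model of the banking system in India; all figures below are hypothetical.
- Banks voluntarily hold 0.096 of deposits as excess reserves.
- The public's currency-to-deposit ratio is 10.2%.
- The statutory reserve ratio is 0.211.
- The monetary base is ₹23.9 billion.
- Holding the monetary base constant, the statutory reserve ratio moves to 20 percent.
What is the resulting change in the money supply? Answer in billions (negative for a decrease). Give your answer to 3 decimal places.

Initially m₁ = (1 + 0.102) / (0.211 + 0.096 + 0.102) ≈ 2.694377, so M₁ = 2.694377 × 23.9 ≈ 64.3956 billion.
After the change m₂ = (1 + 0.102) / (0.2 + 0.096 + 0.102) ≈ 2.768844, so M₂ = 2.768844 × 23.9 ≈ 66.1754 billion.
ΔM = M₂ − M₁ = 66.1754 − 64.3956 = 1.7798 billion.

₹1.780 billion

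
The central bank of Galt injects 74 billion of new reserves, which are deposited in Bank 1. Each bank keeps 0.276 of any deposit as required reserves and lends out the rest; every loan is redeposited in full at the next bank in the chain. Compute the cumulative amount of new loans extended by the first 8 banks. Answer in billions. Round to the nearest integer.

Bank i lends (1 − rr)^i of the original deposit: Bank 1 lends 74·0.7240 = 53.5760, Bank 2 lends 74·0.7240² ≈ 38.7890, and so on.
Summing a geometric series: total = 74·[0.7240·(1 − 0.7240^8) / (1 − 0.7240)] ≈ 179.4615 billion.

179 billion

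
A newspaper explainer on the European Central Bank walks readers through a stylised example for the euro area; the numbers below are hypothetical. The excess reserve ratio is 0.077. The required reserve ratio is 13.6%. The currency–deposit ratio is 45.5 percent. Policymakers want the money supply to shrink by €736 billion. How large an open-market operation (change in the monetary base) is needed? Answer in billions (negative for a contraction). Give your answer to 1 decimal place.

The money multiplier is m = (1 + c) / (rr + e + c) = (1 + 0.455) / (0.136 + 0.077 + 0.455) ≈ 2.17814.
ΔMB = ΔM / m = (−736) / 2.17814 ≈ -337.903 billion.

-337.9 billion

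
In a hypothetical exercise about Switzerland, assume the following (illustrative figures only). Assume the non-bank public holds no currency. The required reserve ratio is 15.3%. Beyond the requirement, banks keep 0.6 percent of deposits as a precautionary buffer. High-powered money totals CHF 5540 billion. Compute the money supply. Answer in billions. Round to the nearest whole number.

CHF 34843 billion

The money multiplier is m = 1 / (rr + e) = 1 / (0.153 + 0.006) ≈ 6.28931.
So M = m × MB = 6.28931 × 5540 = 34842.7774 billion.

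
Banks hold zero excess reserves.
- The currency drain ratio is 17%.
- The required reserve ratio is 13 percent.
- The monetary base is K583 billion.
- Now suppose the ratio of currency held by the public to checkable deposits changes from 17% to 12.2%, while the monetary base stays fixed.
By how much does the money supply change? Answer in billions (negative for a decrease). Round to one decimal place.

Initially m₁ = (1 + 0.17) / (0.13 + 0.17) = 3.9, so M₁ = 3.9 × 583 = 2273.7 billion.
After the change m₂ = (1 + 0.122) / (0.13 + 0.122) ≈ 4.45238, so M₂ = 4.45238 × 583 ≈ 2595.7375 billion.
ΔM = M₂ − M₁ = 2595.7375 − 2273.7 = 322.0375 billion.

K322.0 billion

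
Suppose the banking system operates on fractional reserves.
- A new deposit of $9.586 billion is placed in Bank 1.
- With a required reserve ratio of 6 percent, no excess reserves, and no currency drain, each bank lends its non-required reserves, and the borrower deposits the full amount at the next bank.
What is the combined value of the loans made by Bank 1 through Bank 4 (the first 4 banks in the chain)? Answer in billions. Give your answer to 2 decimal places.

$32.93 billion

Bank i lends (1 − rr)^i of the original deposit: Bank 1 lends 9.586·0.9400 ≈ 9.0108, Bank 2 lends 9.586·0.9400² ≈ 8.4702, and so on.
Summing a geometric series: total = 9.586·[0.9400·(1 − 0.9400^4) / (1 − 0.9400)] ≈ 32.9273 billion.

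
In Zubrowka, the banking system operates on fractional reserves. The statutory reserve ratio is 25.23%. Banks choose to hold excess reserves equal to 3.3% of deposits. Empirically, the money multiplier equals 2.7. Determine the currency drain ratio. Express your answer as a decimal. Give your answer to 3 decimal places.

0.135

Using m = 2.7. From m = (1 + c)/(c + rr + e), rearranging gives 1 + c = m·(c + rr + e), so c·(1 − m) = m·(rr + e) − 1.
Hence c = [m·(rr + e) − 1]/(1 − m) = [2.7 × (0.2523 + 0.033) − 1] / (1 − 2.7) ≈ 0.135112.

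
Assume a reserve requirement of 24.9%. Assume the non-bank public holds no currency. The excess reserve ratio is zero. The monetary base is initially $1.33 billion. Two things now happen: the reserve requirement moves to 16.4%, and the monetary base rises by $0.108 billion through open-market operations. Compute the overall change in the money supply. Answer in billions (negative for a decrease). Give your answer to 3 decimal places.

$3.427 billion

Before: m₁ = 1 / (0.249) ≈ 4.01606, MB₁ = 1.33, so M₁ = 4.01606 × 1.33 ≈ 5.3414 billion.
After: m₂ = 1 / (0.164) ≈ 6.09756, MB₂ = 1.33 + 0.108 = 1.438, so M₂ = 6.09756 × 1.438 ≈ 8.7683 billion.
ΔM = M₂ − M₁ = 8.7683 − 5.3414 = 3.4269 billion.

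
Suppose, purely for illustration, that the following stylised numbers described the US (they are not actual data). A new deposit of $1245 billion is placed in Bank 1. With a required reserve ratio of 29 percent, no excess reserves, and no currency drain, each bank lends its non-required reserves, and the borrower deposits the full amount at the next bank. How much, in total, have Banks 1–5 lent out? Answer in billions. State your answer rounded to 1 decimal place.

Bank i lends (1 − rr)^i of the original deposit: Bank 1 lends 1245·0.7100 = 883.9500, Bank 2 lends 1245·0.7100² = 627.6045, and so on.
Summing a geometric series: total = 1245·[0.7100·(1 − 0.7100^5) / (1 − 0.7100)] ≈ 2498.1557 billion.

$2498.2 billion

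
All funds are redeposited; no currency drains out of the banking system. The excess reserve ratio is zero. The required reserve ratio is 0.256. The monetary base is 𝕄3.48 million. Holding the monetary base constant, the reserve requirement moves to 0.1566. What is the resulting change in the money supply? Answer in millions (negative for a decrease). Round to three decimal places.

𝕄8.628 million

Initially m₁ = 1 / (0.256) = 3.90625, so M₁ = 3.90625 × 3.48 ≈ 13.5938 million.
After the change m₂ = 1 / (0.1566) ≈ 6.38570, so M₂ = 6.38570 × 3.48 ≈ 22.2222 million.
ΔM = M₂ − M₁ = 22.2222 − 13.5938 = 8.6284 million.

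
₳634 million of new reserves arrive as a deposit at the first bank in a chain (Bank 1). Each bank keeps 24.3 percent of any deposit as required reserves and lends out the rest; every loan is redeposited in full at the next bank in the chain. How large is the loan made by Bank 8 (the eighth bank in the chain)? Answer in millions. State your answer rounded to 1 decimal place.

₳68.4 million

Each bank lends a fraction (1 − rr) = 0.7570 of the deposit it receives, so Bank 8 receives 634·0.7570^7 and lends 634·0.7570^8 ≈ 68.3685 million.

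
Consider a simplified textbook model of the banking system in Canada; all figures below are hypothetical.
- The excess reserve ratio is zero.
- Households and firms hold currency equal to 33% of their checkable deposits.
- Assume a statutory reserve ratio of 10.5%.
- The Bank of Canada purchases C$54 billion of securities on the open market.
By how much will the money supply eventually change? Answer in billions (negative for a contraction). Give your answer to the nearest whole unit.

The money multiplier is m = (1 + c) / (rr + c) = (1 + 0.33) / (0.105 + 0.33) ≈ 3.0575.
The purchase adds 54 billion of base, so ΔM = m × ΔMB = 3.0575 × (+54) = 165.105 billion.

C$165 billion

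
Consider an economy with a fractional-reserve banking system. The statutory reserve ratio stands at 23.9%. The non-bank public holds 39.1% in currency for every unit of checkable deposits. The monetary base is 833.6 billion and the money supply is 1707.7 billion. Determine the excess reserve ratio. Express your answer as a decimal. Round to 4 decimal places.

Using m = M/MB = 1707.7/833.6 ≈ 2.048584. Since m = (1 + c)/(c + rr + e), the denominator satisfies c + rr + e = (1 + c)/m = (1 + 0.391) / 2.048584 ≈ 0.679006.
With c = 0.391 and rr = 0.239, the excess reserve ratio is 0.679006 − 0.391 − 0.239 = 0.049006.

0.0490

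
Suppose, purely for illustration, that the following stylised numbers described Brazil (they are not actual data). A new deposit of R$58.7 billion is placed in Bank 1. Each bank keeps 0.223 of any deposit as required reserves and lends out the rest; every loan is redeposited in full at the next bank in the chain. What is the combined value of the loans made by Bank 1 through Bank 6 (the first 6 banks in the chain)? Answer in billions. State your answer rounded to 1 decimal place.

R$159.5 billion

Bank i lends (1 − rr)^i of the original deposit: Bank 1 lends 58.7·0.7770 = 45.6099, Bank 2 lends 58.7·0.7770² ≈ 35.4389, and so on.
Summing a geometric series: total = 58.7·[0.7770·(1 − 0.7770^6) / (1 − 0.7770)] ≈ 159.5217 billion.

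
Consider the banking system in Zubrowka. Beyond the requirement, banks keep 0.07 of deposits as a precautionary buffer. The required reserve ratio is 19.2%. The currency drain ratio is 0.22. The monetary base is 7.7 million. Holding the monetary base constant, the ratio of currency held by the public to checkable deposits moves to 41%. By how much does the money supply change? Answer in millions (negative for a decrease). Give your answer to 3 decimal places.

Initially m₁ = (1 + 0.22) / (0.192 + 0.07 + 0.22) ≈ 2.53112, so M₁ = 2.53112 × 7.7 ≈ 19.4896 million.
After the change m₂ = (1 + 0.41) / (0.192 + 0.07 + 0.41) ≈ 2.09821, so M₂ = 2.09821 × 7.7 ≈ 16.1562 million.
ΔM = M₂ − M₁ = 16.1562 − 19.4896 = -3.3334 million.

-3.333 million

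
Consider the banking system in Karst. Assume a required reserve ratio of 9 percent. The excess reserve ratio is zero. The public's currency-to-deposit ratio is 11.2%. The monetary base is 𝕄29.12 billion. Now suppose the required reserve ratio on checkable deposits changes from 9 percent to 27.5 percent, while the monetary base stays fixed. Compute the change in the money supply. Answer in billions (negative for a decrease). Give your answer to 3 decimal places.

-76.631 billion

Initially m₁ = (1 + 0.112) / (0.09 + 0.112) ≈ 5.504950, so M₁ = 5.504950 × 29.12 ≈ 160.3041 billion.
After the change m₂ = (1 + 0.112) / (0.275 + 0.112) ≈ 2.873385, so M₂ = 2.873385 × 29.12 ≈ 83.673 billion.
ΔM = M₂ − M₁ = 83.673 − 160.3041 = -76.6311 billion.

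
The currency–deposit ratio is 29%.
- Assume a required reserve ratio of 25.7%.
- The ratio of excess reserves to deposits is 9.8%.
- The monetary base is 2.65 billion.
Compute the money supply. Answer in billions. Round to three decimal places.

5.300 billion

The money multiplier is m = (1 + c) / (rr + e + c) = (1 + 0.29) / (0.257 + 0.098 + 0.29) = 2.
So M = m × MB = 2 × 2.65 = 5.3 billion.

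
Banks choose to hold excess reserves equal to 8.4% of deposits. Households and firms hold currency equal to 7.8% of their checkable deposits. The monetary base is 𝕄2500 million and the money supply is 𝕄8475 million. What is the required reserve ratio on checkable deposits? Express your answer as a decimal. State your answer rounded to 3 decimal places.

0.156

Using m = M/MB = 8475/2500 = 3.390000. Since m = (1 + c)/(c + rr + e), the denominator satisfies c + rr + e = (1 + c)/m = (1 + 0.078) / 3.390000 ≈ 0.317994.
With c = 0.078 and e = 0.084, the required reserve ratio on checkable deposits is 0.317994 − 0.078 − 0.084 = 0.155994.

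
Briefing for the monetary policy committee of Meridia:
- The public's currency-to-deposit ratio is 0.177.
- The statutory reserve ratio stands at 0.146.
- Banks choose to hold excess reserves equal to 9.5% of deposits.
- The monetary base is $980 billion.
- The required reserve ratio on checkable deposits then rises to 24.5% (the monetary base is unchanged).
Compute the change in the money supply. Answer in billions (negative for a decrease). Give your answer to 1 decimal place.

Initially m₁ = (1 + 0.177) / (0.146 + 0.095 + 0.177) ≈ 2.81579, so M₁ = 2.81579 × 980 = 2759.4742 billion.
After the change m₂ = (1 + 0.177) / (0.245 + 0.095 + 0.177) ≈ 2.27660, so M₂ = 2.27660 × 980 = 2231.068 billion.
ΔM = M₂ − M₁ = 2231.068 − 2759.4742 = -528.4062 billion.

-528.4 billion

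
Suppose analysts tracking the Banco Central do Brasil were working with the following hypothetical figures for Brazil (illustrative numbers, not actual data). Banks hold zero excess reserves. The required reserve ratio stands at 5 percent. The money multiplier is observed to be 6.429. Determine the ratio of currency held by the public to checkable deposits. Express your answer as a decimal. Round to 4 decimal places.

Using m = 6.429. From m = (1 + c)/(c + rr + e), rearranging gives 1 + c = m·(c + rr + e), so c·(1 − m) = m·(rr + e) − 1.
Hence c = [m·(rr + e) − 1]/(1 − m) = [6.429 × (0.05 + 0) − 1] / (1 − 6.429) ≈ 0.124986.

0.1250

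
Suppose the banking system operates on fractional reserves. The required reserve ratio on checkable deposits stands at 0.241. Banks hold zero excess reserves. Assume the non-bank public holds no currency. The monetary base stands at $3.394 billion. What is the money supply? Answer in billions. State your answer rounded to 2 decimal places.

$14.08 billion

With no currency drain or excess reserves, the money multiplier is m = 1/rr = 1/0.241 ≈ 4.1494.
Money supply M = m × MB = 4.1494 × 3.394 ≈ 14.0831 billion.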